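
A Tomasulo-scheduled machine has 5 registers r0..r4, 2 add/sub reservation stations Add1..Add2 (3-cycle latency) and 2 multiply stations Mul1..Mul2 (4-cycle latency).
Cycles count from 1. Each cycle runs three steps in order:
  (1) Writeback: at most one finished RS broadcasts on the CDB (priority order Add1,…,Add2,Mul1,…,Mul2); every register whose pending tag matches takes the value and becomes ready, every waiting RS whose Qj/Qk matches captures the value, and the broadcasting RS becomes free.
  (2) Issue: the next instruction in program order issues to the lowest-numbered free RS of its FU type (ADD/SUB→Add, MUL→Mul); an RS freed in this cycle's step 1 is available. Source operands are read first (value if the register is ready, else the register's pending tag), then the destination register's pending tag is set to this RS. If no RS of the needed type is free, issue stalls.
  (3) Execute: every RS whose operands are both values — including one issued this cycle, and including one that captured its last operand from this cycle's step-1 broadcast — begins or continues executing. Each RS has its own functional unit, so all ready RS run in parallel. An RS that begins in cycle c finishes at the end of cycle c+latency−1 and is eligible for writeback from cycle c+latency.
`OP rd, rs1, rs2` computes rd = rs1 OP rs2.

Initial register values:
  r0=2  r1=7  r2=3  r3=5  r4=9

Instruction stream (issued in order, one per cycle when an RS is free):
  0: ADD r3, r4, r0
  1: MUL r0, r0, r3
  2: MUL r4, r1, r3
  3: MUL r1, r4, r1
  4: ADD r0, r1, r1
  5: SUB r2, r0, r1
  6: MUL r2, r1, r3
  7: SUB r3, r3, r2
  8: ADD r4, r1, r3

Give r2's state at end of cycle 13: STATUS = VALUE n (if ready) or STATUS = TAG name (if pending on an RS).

STATUS = TAG Mul2

cycle 1: issue ADD r3<-Add1 // r0:2,r1:7,r2:3,r3:Add1,r4:9
cycle 2: issue MUL r0<-Mul1 // r0:Mul1,r1:7,r2:3,r3:Add1,r4:9
cycle 3: issue MUL r4<-Mul2 // r0:Mul1,r1:7,r2:3,r3:Add1,r4:Mul2
cycle 4: CDB Add1=11; stall // r0:Mul1,r1:7,r2:3,r3:11,r4:Mul2
cycle 5: stall // r0:Mul1,r1:7,r2:3,r3:11,r4:Mul2
cycle 6: stall // r0:Mul1,r1:7,r2:3,r3:11,r4:Mul2
cycle 7: stall // r0:Mul1,r1:7,r2:3,r3:11,r4:Mul2
cycle 8: CDB Mul1=22; issue MUL r1<-Mul1 // r0:22,r1:Mul1,r2:3,r3:11,r4:Mul2
cycle 9: CDB Mul2=77; issue ADD r0<-Add1 // r0:Add1,r1:Mul1,r2:3,r3:11,r4:77
cycle 10: issue SUB r2<-Add2 // r0:Add1,r1:Mul1,r2:Add2,r3:11,r4:77
cycle 11: issue MUL r2<-Mul2 // r0:Add1,r1:Mul1,r2:Mul2,r3:11,r4:77
cycle 12: stall // r0:Add1,r1:Mul1,r2:Mul2,r3:11,r4:77
cycle 13: CDB Mul1=539; stall // r0:Add1,r1:539,r2:Mul2,r3:11,r4:77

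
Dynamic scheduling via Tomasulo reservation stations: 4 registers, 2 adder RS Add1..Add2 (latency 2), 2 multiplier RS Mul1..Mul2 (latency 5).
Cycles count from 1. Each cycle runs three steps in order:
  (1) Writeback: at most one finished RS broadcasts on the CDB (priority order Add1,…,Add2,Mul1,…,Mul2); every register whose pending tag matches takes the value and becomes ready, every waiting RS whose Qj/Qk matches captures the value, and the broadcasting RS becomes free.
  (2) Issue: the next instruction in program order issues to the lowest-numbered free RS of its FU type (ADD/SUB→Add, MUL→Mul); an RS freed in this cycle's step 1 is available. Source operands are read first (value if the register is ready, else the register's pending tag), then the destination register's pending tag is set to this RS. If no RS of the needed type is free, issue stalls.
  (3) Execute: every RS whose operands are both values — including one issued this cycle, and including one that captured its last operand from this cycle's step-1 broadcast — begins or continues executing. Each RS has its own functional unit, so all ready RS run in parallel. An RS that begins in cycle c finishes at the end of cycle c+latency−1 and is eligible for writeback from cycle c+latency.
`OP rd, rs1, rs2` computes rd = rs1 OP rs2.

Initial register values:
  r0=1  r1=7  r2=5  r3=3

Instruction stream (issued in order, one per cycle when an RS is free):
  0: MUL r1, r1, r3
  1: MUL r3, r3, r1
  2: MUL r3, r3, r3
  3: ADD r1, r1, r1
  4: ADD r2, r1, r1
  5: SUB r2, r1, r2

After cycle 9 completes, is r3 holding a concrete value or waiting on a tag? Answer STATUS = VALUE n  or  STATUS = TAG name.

c1: issue MUL r1<-Mul1 | r0:1,r1:Mul1,r2:5,r3:3
c2: issue MUL r3<-Mul2 | r0:1,r1:Mul1,r2:5,r3:Mul2
c3: stall | r0:1,r1:Mul1,r2:5,r3:Mul2
c4: stall | r0:1,r1:Mul1,r2:5,r3:Mul2
c5: stall | r0:1,r1:Mul1,r2:5,r3:Mul2
c6: CDB Mul1=21; issue MUL r3<-Mul1 | r0:1,r1:21,r2:5,r3:Mul1
c7: issue ADD r1<-Add1 | r0:1,r1:Add1,r2:5,r3:Mul1
c8: issue ADD r2<-Add2 | r0:1,r1:Add1,r2:Add2,r3:Mul1
c9: CDB Add1=42; issue SUB r2<-Add1 | r0:1,r1:42,r2:Add1,r3:Mul1

STATUS = TAG Mul1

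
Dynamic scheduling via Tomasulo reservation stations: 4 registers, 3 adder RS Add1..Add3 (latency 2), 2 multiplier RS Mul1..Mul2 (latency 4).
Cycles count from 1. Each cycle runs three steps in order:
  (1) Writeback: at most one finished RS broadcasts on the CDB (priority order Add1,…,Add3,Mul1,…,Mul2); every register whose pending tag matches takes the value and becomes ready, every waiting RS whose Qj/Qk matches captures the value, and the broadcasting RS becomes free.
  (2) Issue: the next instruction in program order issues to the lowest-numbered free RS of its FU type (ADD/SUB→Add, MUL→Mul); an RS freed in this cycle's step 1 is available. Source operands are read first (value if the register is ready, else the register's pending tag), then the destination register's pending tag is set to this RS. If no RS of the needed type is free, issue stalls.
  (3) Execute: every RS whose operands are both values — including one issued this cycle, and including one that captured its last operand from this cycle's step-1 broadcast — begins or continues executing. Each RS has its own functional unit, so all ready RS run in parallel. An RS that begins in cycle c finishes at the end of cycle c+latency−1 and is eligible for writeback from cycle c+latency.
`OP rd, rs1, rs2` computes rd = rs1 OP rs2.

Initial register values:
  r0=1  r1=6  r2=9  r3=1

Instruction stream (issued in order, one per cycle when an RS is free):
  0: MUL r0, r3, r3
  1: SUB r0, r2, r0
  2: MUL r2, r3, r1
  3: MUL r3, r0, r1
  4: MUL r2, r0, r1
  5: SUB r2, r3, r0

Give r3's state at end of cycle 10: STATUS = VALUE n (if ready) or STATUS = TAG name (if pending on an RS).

cycle 1: issue MUL r0<-Mul1 // r0:Mul1,r1:6,r2:9,r3:1
cycle 2: issue SUB r0<-Add1 // r0:Add1,r1:6,r2:9,r3:1
cycle 3: issue MUL r2<-Mul2 // r0:Add1,r1:6,r2:Mul2,r3:1
cycle 4: stall // r0:Add1,r1:6,r2:Mul2,r3:1
cycle 5: CDB Mul1=1; issue MUL r3<-Mul1 // r0:Add1,r1:6,r2:Mul2,r3:Mul1
cycle 6: stall // r0:Add1,r1:6,r2:Mul2,r3:Mul1
cycle 7: CDB Add1=8; stall // r0:8,r1:6,r2:Mul2,r3:Mul1
cycle 8: CDB Mul2=6; issue MUL r2<-Mul2 // r0:8,r1:6,r2:Mul2,r3:Mul1
cycle 9: issue SUB r2<-Add1 // r0:8,r1:6,r2:Add1,r3:Mul1
cycle 10: - // r0:8,r1:6,r2:Add1,r3:Mul1

STATUS = TAG Mul1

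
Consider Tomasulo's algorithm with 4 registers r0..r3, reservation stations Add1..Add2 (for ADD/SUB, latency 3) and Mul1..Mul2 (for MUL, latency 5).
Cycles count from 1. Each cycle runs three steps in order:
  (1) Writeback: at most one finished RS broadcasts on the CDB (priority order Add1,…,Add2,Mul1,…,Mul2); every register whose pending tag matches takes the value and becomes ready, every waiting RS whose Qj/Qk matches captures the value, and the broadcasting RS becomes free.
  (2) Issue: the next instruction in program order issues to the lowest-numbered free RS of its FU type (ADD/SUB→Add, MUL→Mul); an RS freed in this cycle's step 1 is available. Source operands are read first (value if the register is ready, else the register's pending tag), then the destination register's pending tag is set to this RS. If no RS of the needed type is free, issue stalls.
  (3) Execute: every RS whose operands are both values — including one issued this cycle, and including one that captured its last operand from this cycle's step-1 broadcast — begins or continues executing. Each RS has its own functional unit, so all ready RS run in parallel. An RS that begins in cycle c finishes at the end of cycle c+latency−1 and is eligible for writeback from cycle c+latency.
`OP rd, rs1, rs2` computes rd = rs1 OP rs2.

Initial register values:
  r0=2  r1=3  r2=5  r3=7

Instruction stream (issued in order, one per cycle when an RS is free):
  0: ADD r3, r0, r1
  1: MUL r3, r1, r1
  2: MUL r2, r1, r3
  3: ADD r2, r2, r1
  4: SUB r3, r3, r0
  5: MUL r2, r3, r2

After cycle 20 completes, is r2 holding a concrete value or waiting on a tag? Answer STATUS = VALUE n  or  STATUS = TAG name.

cycle 1: issue ADD r3<-Add1 // r0:2,r1:3,r2:5,r3:Add1
cycle 2: issue MUL r3<-Mul1 // r0:2,r1:3,r2:5,r3:Mul1
cycle 3: issue MUL r2<-Mul2 // r0:2,r1:3,r2:Mul2,r3:Mul1
cycle 4: CDB Add1=5; issue ADD r2<-Add1 // r0:2,r1:3,r2:Add1,r3:Mul1
cycle 5: issue SUB r3<-Add2 // r0:2,r1:3,r2:Add1,r3:Add2
cycle 6: stall // r0:2,r1:3,r2:Add1,r3:Add2
cycle 7: CDB Mul1=9; issue MUL r2<-Mul1 // r0:2,r1:3,r2:Mul1,r3:Add2
cycle 8: - // r0:2,r1:3,r2:Mul1,r3:Add2
cycle 9: - // r0:2,r1:3,r2:Mul1,r3:Add2
cycle 10: CDB Add2=7 // r0:2,r1:3,r2:Mul1,r3:7
cycle 11: - // r0:2,r1:3,r2:Mul1,r3:7
cycle 12: CDB Mul2=27 // r0:2,r1:3,r2:Mul1,r3:7
cycle 13: - // r0:2,r1:3,r2:Mul1,r3:7
cycle 14: - // r0:2,r1:3,r2:Mul1,r3:7
cycle 15: CDB Add1=30 // r0:2,r1:3,r2:Mul1,r3:7
cycle 16: - // r0:2,r1:3,r2:Mul1,r3:7
cycle 17: - // r0:2,r1:3,r2:Mul1,r3:7
cycle 18: - // r0:2,r1:3,r2:Mul1,r3:7
cycle 19: - // r0:2,r1:3,r2:Mul1,r3:7
cycle 20: CDB Mul1=210 // r0:2,r1:3,r2:210,r3:7

STATUS = VALUE 210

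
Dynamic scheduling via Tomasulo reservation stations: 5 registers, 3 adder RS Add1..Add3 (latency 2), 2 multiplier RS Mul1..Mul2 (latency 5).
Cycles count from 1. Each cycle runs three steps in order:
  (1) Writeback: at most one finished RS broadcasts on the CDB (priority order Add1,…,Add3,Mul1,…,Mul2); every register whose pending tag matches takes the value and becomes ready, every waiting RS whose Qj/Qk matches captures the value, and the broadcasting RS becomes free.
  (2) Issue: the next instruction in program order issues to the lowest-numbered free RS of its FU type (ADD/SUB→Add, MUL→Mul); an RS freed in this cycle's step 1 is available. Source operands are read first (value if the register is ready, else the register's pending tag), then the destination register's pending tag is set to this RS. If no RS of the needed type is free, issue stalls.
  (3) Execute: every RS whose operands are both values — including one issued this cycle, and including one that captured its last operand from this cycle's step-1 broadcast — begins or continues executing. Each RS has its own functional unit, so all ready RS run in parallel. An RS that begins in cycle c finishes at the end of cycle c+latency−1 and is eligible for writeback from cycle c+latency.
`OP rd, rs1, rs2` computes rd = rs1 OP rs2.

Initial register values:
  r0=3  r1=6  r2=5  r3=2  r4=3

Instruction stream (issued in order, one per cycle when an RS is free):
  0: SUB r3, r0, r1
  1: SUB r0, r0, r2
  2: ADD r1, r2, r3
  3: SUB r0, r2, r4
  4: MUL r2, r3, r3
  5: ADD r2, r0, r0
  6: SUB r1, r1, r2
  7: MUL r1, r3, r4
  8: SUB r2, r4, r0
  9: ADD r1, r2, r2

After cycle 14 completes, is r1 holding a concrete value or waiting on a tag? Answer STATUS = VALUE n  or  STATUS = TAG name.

c1: issue SUB r3<-Add1 | r0:3,r1:6,r2:5,r3:Add1,r4:3
c2: issue SUB r0<-Add2 | r0:Add2,r1:6,r2:5,r3:Add1,r4:3
c3: CDB Add1=-3; issue ADD r1<-Add1 | r0:Add2,r1:Add1,r2:5,r3:-3,r4:3
c4: CDB Add2=-2; issue SUB r0<-Add2 | r0:Add2,r1:Add1,r2:5,r3:-3,r4:3
c5: CDB Add1=2; issue MUL r2<-Mul1 | r0:Add2,r1:2,r2:Mul1,r3:-3,r4:3
c6: CDB Add2=2; issue ADD r2<-Add1 | r0:2,r1:2,r2:Add1,r3:-3,r4:3
c7: issue SUB r1<-Add2 | r0:2,r1:Add2,r2:Add1,r3:-3,r4:3
c8: CDB Add1=4; issue MUL r1<-Mul2 | r0:2,r1:Mul2,r2:4,r3:-3,r4:3
c9: issue SUB r2<-Add1 | r0:2,r1:Mul2,r2:Add1,r3:-3,r4:3
c10: CDB Add2=-2; issue ADD r1<-Add2 | r0:2,r1:Add2,r2:Add1,r3:-3,r4:3
c11: CDB Add1=1 | r0:2,r1:Add2,r2:1,r3:-3,r4:3
c12: CDB Mul1=9 | r0:2,r1:Add2,r2:1,r3:-3,r4:3
c13: CDB Add2=2 | r0:2,r1:2,r2:1,r3:-3,r4:3
c14: CDB Mul2=-9 | r0:2,r1:2,r2:1,r3:-3,r4:3

STATUS = VALUE 2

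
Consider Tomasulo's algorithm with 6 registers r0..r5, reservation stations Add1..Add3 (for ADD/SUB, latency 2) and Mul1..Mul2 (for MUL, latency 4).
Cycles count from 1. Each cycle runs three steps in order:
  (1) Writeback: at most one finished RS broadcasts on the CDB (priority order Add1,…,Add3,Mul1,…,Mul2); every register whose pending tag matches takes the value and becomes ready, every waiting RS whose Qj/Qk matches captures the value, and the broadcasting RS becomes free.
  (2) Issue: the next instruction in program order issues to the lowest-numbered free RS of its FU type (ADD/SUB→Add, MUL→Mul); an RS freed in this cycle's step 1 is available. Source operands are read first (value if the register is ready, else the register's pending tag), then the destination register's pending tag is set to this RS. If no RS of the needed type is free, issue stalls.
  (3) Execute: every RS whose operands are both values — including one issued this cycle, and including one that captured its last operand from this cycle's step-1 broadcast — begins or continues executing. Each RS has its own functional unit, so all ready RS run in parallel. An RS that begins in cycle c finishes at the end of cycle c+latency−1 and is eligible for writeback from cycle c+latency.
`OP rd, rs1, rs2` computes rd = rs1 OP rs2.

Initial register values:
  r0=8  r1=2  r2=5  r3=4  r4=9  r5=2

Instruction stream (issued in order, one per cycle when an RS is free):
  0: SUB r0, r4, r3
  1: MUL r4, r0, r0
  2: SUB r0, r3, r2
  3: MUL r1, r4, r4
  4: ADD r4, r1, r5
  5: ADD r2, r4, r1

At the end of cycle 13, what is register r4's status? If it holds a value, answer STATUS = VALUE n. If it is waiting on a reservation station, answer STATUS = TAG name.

cycle 1: issue SUB r0<-Add1 // r0:Add1,r1:2,r2:5,r3:4,r4:9,r5:2
cycle 2: issue MUL r4<-Mul1 // r0:Add1,r1:2,r2:5,r3:4,r4:Mul1,r5:2
cycle 3: CDB Add1=5; issue SUB r0<-Add1 // r0:Add1,r1:2,r2:5,r3:4,r4:Mul1,r5:2
cycle 4: issue MUL r1<-Mul2 // r0:Add1,r1:Mul2,r2:5,r3:4,r4:Mul1,r5:2
cycle 5: CDB Add1=-1; issue ADD r4<-Add1 // r0:-1,r1:Mul2,r2:5,r3:4,r4:Add1,r5:2
cycle 6: issue ADD r2<-Add2 // r0:-1,r1:Mul2,r2:Add2,r3:4,r4:Add1,r5:2
cycle 7: CDB Mul1=25 // r0:-1,r1:Mul2,r2:Add2,r3:4,r4:Add1,r5:2
cycle 8: - // r0:-1,r1:Mul2,r2:Add2,r3:4,r4:Add1,r5:2
cycle 9: - // r0:-1,r1:Mul2,r2:Add2,r3:4,r4:Add1,r5:2
cycle 10: - // r0:-1,r1:Mul2,r2:Add2,r3:4,r4:Add1,r5:2
cycle 11: CDB Mul2=625 // r0:-1,r1:625,r2:Add2,r3:4,r4:Add1,r5:2
cycle 12: - // r0:-1,r1:625,r2:Add2,r3:4,r4:Add1,r5:2
cycle 13: CDB Add1=627 // r0:-1,r1:625,r2:Add2,r3:4,r4:627,r5:2

STATUS = VALUE 627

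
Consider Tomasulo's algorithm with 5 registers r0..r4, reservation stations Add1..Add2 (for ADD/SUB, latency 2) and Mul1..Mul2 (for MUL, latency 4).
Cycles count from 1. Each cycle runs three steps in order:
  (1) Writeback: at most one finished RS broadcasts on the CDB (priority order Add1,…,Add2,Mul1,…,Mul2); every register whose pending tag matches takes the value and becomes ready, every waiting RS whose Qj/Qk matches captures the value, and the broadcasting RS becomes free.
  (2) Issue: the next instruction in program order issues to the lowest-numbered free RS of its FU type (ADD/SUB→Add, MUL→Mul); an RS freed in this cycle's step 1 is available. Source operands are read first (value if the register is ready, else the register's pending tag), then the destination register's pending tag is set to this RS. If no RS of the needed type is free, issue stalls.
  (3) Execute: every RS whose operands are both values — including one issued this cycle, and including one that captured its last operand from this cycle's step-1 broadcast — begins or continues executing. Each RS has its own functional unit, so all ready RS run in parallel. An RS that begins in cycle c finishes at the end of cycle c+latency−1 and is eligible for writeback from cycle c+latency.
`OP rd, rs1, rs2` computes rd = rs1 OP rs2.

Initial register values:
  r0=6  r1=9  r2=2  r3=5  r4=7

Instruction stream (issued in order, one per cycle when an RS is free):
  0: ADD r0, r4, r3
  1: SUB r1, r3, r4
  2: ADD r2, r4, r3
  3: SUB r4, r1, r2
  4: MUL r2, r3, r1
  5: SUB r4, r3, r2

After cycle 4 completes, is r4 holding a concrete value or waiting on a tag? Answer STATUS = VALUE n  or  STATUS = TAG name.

cycle 1: issue ADD r0<-Add1 // r0:Add1,r1:9,r2:2,r3:5,r4:7
cycle 2: issue SUB r1<-Add2 // r0:Add1,r1:Add2,r2:2,r3:5,r4:7
cycle 3: CDB Add1=12; issue ADD r2<-Add1 // r0:12,r1:Add2,r2:Add1,r3:5,r4:7
cycle 4: CDB Add2=-2; issue SUB r4<-Add2 // r0:12,r1:-2,r2:Add1,r3:5,r4:Add2

STATUS = TAG Add2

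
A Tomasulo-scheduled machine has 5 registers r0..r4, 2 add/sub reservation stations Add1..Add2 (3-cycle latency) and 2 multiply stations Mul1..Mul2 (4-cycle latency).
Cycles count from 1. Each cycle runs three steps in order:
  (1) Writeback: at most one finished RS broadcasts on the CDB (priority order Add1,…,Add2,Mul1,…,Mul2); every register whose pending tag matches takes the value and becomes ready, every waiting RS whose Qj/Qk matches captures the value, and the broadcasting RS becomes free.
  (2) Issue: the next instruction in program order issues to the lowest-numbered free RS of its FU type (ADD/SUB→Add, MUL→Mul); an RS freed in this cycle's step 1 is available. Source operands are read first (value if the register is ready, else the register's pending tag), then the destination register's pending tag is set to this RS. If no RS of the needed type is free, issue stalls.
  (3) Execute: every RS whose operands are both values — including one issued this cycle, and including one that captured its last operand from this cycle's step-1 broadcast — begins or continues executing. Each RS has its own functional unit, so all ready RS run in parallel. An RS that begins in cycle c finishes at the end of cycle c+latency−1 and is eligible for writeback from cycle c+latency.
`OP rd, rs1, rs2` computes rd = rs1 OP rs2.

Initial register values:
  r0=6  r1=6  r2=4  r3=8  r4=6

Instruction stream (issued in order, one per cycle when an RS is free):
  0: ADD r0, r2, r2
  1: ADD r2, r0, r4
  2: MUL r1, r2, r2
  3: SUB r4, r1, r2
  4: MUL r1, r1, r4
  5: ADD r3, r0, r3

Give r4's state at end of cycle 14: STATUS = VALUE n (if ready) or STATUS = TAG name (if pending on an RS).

  c1: issue ADD r0<-Add1  regs: r0:Add1,r1:6,r2:4,r3:8,r4:6
  c2: issue ADD r2<-Add2  regs: r0:Add1,r1:6,r2:Add2,r3:8,r4:6
  c3: issue MUL r1<-Mul1  regs: r0:Add1,r1:Mul1,r2:Add2,r3:8,r4:6
  c4: CDB Add1=8; issue SUB r4<-Add1  regs: r0:8,r1:Mul1,r2:Add2,r3:8,r4:Add1
  c5: issue MUL r1<-Mul2  regs: r0:8,r1:Mul2,r2:Add2,r3:8,r4:Add1
  c6: stall  regs: r0:8,r1:Mul2,r2:Add2,r3:8,r4:Add1
  c7: CDB Add2=14; issue ADD r3<-Add2  regs: r0:8,r1:Mul2,r2:14,r3:Add2,r4:Add1
  c8: -  regs: r0:8,r1:Mul2,r2:14,r3:Add2,r4:Add1
  c9: -  regs: r0:8,r1:Mul2,r2:14,r3:Add2,r4:Add1
  c10: CDB Add2=16  regs: r0:8,r1:Mul2,r2:14,r3:16,r4:Add1
  c11: CDB Mul1=196  regs: r0:8,r1:Mul2,r2:14,r3:16,r4:Add1
  c12: -  regs: r0:8,r1:Mul2,r2:14,r3:16,r4:Add1
  c13: -  regs: r0:8,r1:Mul2,r2:14,r3:16,r4:Add1
  c14: CDB Add1=182  regs: r0:8,r1:Mul2,r2:14,r3:16,r4:182

STATUS = VALUE 182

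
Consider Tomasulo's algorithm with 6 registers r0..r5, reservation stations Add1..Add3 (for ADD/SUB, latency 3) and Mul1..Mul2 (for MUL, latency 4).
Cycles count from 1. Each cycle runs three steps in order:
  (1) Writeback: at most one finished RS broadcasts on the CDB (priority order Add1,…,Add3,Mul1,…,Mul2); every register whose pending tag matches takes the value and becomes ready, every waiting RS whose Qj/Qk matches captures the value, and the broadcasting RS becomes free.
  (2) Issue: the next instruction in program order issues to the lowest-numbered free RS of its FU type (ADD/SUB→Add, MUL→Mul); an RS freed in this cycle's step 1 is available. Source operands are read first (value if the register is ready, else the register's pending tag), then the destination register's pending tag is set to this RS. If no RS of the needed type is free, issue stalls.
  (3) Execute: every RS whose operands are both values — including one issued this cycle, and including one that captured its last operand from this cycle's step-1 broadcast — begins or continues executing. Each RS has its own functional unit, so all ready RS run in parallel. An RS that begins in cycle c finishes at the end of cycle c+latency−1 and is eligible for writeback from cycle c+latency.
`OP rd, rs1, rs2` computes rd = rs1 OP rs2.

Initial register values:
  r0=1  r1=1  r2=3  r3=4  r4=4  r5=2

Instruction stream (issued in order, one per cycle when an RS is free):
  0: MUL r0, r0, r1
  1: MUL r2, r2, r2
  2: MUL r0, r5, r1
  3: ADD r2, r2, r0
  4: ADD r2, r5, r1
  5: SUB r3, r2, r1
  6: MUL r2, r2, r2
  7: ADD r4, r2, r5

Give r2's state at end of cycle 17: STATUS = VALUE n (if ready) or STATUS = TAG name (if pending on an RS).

STATUS = VALUE 9

  c1: issue MUL r0<-Mul1  regs: r0:Mul1,r1:1,r2:3,r3:4,r4:4,r5:2
  c2: issue MUL r2<-Mul2  regs: r0:Mul1,r1:1,r2:Mul2,r3:4,r4:4,r5:2
  c3: stall  regs: r0:Mul1,r1:1,r2:Mul2,r3:4,r4:4,r5:2
  c4: stall  regs: r0:Mul1,r1:1,r2:Mul2,r3:4,r4:4,r5:2
  c5: CDB Mul1=1; issue MUL r0<-Mul1  regs: r0:Mul1,r1:1,r2:Mul2,r3:4,r4:4,r5:2
  c6: CDB Mul2=9; issue ADD r2<-Add1  regs: r0:Mul1,r1:1,r2:Add1,r3:4,r4:4,r5:2
  c7: issue ADD r2<-Add2  regs: r0:Mul1,r1:1,r2:Add2,r3:4,r4:4,r5:2
  c8: issue SUB r3<-Add3  regs: r0:Mul1,r1:1,r2:Add2,r3:Add3,r4:4,r5:2
  c9: CDB Mul1=2; issue MUL r2<-Mul1  regs: r0:2,r1:1,r2:Mul1,r3:Add3,r4:4,r5:2
  c10: CDB Add2=3; issue ADD r4<-Add2  regs: r0:2,r1:1,r2:Mul1,r3:Add3,r4:Add2,r5:2
  c11: -  regs: r0:2,r1:1,r2:Mul1,r3:Add3,r4:Add2,r5:2
  c12: CDB Add1=11  regs: r0:2,r1:1,r2:Mul1,r3:Add3,r4:Add2,r5:2
  c13: CDB Add3=2  regs: r0:2,r1:1,r2:Mul1,r3:2,r4:Add2,r5:2
  c14: CDB Mul1=9  regs: r0:2,r1:1,r2:9,r3:2,r4:Add2,r5:2
  c15: -  regs: r0:2,r1:1,r2:9,r3:2,r4:Add2,r5:2
  c16: -  regs: r0:2,r1:1,r2:9,r3:2,r4:Add2,r5:2
  c17: CDB Add2=11  regs: r0:2,r1:1,r2:9,r3:2,r4:11,r5:2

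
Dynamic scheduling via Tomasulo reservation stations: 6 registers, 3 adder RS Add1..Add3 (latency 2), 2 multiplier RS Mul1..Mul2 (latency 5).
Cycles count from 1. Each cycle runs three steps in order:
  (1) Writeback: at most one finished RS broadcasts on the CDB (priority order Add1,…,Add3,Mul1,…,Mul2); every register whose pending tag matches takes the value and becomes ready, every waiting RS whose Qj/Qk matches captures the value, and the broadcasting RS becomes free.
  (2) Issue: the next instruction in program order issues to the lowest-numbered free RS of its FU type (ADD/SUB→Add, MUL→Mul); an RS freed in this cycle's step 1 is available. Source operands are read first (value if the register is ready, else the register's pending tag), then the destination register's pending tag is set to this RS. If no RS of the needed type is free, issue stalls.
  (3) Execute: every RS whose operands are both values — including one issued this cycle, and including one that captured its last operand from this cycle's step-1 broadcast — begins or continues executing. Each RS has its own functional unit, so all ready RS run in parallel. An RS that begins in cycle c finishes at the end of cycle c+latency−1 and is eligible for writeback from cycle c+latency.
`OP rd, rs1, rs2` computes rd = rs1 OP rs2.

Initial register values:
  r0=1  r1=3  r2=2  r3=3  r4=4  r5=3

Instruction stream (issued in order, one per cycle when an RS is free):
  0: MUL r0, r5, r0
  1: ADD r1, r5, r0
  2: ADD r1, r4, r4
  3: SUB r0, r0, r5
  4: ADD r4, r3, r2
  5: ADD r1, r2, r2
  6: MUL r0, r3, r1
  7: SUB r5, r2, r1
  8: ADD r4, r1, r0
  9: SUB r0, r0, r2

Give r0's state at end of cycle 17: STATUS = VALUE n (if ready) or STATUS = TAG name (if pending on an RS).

STATUS = VALUE 10

cycle 1: issue MUL r0<-Mul1 // r0:Mul1,r1:3,r2:2,r3:3,r4:4,r5:3
cycle 2: issue ADD r1<-Add1 // r0:Mul1,r1:Add1,r2:2,r3:3,r4:4,r5:3
cycle 3: issue ADD r1<-Add2 // r0:Mul1,r1:Add2,r2:2,r3:3,r4:4,r5:3
cycle 4: issue SUB r0<-Add3 // r0:Add3,r1:Add2,r2:2,r3:3,r4:4,r5:3
cycle 5: CDB Add2=8; issue ADD r4<-Add2 // r0:Add3,r1:8,r2:2,r3:3,r4:Add2,r5:3
cycle 6: CDB Mul1=3; stall // r0:Add3,r1:8,r2:2,r3:3,r4:Add2,r5:3
cycle 7: CDB Add2=5; issue ADD r1<-Add2 // r0:Add3,r1:Add2,r2:2,r3:3,r4:5,r5:3
cycle 8: CDB Add1=6; issue MUL r0<-Mul1 // r0:Mul1,r1:Add2,r2:2,r3:3,r4:5,r5:3
cycle 9: CDB Add2=4; issue SUB r5<-Add1 // r0:Mul1,r1:4,r2:2,r3:3,r4:5,r5:Add1
cycle 10: CDB Add3=0; issue ADD r4<-Add2 // r0:Mul1,r1:4,r2:2,r3:3,r4:Add2,r5:Add1
cycle 11: CDB Add1=-2; issue SUB r0<-Add1 // r0:Add1,r1:4,r2:2,r3:3,r4:Add2,r5:-2
cycle 12: - // r0:Add1,r1:4,r2:2,r3:3,r4:Add2,r5:-2
cycle 13: - // r0:Add1,r1:4,r2:2,r3:3,r4:Add2,r5:-2
cycle 14: CDB Mul1=12 // r0:Add1,r1:4,r2:2,r3:3,r4:Add2,r5:-2
cycle 15: - // r0:Add1,r1:4,r2:2,r3:3,r4:Add2,r5:-2
cycle 16: CDB Add1=10 // r0:10,r1:4,r2:2,r3:3,r4:Add2,r5:-2
cycle 17: CDB Add2=16 // r0:10,r1:4,r2:2,r3:3,r4:16,r5:-2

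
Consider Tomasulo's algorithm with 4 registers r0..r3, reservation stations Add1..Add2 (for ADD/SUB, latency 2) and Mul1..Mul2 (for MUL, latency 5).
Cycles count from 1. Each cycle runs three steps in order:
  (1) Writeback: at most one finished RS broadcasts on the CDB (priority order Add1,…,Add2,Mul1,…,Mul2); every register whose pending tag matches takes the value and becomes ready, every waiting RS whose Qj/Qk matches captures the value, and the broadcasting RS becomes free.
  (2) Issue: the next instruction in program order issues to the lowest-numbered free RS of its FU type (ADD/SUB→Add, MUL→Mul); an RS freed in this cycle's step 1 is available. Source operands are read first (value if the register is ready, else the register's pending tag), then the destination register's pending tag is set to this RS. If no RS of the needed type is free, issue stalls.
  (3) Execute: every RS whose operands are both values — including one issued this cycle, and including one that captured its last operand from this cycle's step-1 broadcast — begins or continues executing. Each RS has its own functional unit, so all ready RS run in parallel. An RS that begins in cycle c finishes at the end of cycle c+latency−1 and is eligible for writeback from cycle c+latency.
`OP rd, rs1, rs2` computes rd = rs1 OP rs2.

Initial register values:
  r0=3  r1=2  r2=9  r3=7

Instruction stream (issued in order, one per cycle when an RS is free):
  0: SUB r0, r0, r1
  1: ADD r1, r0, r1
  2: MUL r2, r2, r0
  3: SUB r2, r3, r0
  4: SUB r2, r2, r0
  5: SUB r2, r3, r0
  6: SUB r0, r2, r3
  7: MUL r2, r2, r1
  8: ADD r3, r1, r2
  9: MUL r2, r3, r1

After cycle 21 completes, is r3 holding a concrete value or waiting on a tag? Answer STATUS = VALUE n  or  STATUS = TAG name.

  c1: issue SUB r0<-Add1  regs: r0:Add1,r1:2,r2:9,r3:7
  c2: issue ADD r1<-Add2  regs: r0:Add1,r1:Add2,r2:9,r3:7
  c3: CDB Add1=1; issue MUL r2<-Mul1  regs: r0:1,r1:Add2,r2:Mul1,r3:7
  c4: issue SUB r2<-Add1  regs: r0:1,r1:Add2,r2:Add1,r3:7
  c5: CDB Add2=3; issue SUB r2<-Add2  regs: r0:1,r1:3,r2:Add2,r3:7
  c6: CDB Add1=6; issue SUB r2<-Add1  regs: r0:1,r1:3,r2:Add1,r3:7
  c7: stall  regs: r0:1,r1:3,r2:Add1,r3:7
  c8: CDB Add1=6; issue SUB r0<-Add1  regs: r0:Add1,r1:3,r2:6,r3:7
  c9: CDB Add2=5; issue MUL r2<-Mul2  regs: r0:Add1,r1:3,r2:Mul2,r3:7
  c10: CDB Add1=-1; issue ADD r3<-Add1  regs: r0:-1,r1:3,r2:Mul2,r3:Add1
  c11: CDB Mul1=9; issue MUL r2<-Mul1  regs: r0:-1,r1:3,r2:Mul1,r3:Add1
  c12: -  regs: r0:-1,r1:3,r2:Mul1,r3:Add1
  c13: -  regs: r0:-1,r1:3,r2:Mul1,r3:Add1
  c14: CDB Mul2=18  regs: r0:-1,r1:3,r2:Mul1,r3:Add1
  c15: -  regs: r0:-1,r1:3,r2:Mul1,r3:Add1
  c16: CDB Add1=21  regs: r0:-1,r1:3,r2:Mul1,r3:21
  c17: -  regs: r0:-1,r1:3,r2:Mul1,r3:21
  c18: -  regs: r0:-1,r1:3,r2:Mul1,r3:21
  c19: -  regs: r0:-1,r1:3,r2:Mul1,r3:21
  c20: -  regs: r0:-1,r1:3,r2:Mul1,r3:21
  c21: CDB Mul1=63  regs: r0:-1,r1:3,r2:63,r3:21

STATUS = VALUE 21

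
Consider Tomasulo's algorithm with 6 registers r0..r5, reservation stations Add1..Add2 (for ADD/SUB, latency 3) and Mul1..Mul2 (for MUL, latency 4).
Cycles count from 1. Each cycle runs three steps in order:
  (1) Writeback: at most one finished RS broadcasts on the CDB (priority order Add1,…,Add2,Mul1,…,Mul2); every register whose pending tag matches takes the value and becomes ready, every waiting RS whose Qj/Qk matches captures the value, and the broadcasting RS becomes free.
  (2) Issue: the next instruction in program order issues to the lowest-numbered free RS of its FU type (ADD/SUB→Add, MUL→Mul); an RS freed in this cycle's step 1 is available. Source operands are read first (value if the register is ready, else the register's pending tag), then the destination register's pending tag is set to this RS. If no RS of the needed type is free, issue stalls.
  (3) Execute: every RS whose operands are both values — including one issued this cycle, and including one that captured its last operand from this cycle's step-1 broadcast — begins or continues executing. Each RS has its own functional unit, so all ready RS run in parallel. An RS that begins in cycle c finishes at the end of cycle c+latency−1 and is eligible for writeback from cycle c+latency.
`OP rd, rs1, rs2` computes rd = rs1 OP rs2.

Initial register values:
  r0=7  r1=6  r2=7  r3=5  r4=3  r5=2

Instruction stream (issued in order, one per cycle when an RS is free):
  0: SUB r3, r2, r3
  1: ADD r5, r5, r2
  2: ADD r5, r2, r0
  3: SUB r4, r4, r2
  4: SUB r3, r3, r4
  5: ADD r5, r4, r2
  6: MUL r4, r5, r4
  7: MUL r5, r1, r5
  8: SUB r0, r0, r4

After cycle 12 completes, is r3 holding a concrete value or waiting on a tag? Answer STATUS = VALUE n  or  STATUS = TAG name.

STATUS = VALUE 6

c1: issue SUB r3<-Add1 | r0:7,r1:6,r2:7,r3:Add1,r4:3,r5:2
c2: issue ADD r5<-Add2 | r0:7,r1:6,r2:7,r3:Add1,r4:3,r5:Add2
c3: stall | r0:7,r1:6,r2:7,r3:Add1,r4:3,r5:Add2
c4: CDB Add1=2; issue ADD r5<-Add1 | r0:7,r1:6,r2:7,r3:2,r4:3,r5:Add1
c5: CDB Add2=9; issue SUB r4<-Add2 | r0:7,r1:6,r2:7,r3:2,r4:Add2,r5:Add1
c6: stall | r0:7,r1:6,r2:7,r3:2,r4:Add2,r5:Add1
c7: CDB Add1=14; issue SUB r3<-Add1 | r0:7,r1:6,r2:7,r3:Add1,r4:Add2,r5:14
c8: CDB Add2=-4; issue ADD r5<-Add2 | r0:7,r1:6,r2:7,r3:Add1,r4:-4,r5:Add2
c9: issue MUL r4<-Mul1 | r0:7,r1:6,r2:7,r3:Add1,r4:Mul1,r5:Add2
c10: issue MUL r5<-Mul2 | r0:7,r1:6,r2:7,r3:Add1,r4:Mul1,r5:Mul2
c11: CDB Add1=6; issue SUB r0<-Add1 | r0:Add1,r1:6,r2:7,r3:6,r4:Mul1,r5:Mul2
c12: CDB Add2=3 | r0:Add1,r1:6,r2:7,r3:6,r4:Mul1,r5:Mul2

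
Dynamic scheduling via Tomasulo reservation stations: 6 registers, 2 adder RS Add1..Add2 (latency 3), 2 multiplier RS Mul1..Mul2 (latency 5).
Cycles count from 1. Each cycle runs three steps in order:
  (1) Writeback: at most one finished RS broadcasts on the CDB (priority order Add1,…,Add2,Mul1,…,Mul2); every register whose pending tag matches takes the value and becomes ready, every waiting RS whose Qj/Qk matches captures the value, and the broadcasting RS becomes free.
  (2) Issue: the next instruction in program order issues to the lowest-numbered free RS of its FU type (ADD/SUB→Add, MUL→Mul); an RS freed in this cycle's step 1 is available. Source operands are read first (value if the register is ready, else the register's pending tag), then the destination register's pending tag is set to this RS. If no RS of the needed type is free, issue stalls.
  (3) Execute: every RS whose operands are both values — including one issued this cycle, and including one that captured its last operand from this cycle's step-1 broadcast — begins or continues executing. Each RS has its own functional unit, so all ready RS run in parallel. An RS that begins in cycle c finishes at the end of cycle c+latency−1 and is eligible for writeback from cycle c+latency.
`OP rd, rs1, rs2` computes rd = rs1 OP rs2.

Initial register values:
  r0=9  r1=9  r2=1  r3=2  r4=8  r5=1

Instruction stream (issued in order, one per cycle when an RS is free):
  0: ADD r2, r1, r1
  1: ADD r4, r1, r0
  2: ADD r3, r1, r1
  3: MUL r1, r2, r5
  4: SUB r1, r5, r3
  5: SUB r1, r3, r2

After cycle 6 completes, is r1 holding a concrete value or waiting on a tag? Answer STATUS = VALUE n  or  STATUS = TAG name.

cycle 1: issue ADD r2<-Add1 // r0:9,r1:9,r2:Add1,r3:2,r4:8,r5:1
cycle 2: issue ADD r4<-Add2 // r0:9,r1:9,r2:Add1,r3:2,r4:Add2,r5:1
cycle 3: stall // r0:9,r1:9,r2:Add1,r3:2,r4:Add2,r5:1
cycle 4: CDB Add1=18; issue ADD r3<-Add1 // r0:9,r1:9,r2:18,r3:Add1,r4:Add2,r5:1
cycle 5: CDB Add2=18; issue MUL r1<-Mul1 // r0:9,r1:Mul1,r2:18,r3:Add1,r4:18,r5:1
cycle 6: issue SUB r1<-Add2 // r0:9,r1:Add2,r2:18,r3:Add1,r4:18,r5:1

STATUS = TAG Add2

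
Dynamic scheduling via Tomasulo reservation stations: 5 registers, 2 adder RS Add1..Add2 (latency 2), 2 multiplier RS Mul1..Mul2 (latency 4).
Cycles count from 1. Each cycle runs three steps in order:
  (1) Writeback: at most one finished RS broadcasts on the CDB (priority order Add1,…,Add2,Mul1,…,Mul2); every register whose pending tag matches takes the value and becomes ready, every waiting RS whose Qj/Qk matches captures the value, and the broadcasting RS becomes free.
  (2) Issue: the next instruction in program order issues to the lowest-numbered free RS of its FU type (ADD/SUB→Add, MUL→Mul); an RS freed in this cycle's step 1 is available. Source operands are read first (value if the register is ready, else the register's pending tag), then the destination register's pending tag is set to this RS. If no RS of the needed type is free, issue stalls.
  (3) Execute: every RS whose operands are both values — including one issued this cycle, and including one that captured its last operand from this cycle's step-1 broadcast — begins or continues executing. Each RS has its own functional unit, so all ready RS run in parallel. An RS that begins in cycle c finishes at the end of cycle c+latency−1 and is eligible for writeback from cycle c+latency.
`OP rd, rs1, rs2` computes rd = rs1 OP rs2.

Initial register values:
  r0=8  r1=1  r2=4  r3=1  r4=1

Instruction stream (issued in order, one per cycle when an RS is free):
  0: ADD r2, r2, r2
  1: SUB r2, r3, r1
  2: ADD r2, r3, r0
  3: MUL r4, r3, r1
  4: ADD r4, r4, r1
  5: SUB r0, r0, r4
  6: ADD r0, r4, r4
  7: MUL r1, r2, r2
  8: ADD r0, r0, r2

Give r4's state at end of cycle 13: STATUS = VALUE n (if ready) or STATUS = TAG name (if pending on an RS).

  c1: issue ADD r2<-Add1  regs: r0:8,r1:1,r2:Add1,r3:1,r4:1
  c2: issue SUB r2<-Add2  regs: r0:8,r1:1,r2:Add2,r3:1,r4:1
  c3: CDB Add1=8; issue ADD r2<-Add1  regs: r0:8,r1:1,r2:Add1,r3:1,r4:1
  c4: CDB Add2=0; issue MUL r4<-Mul1  regs: r0:8,r1:1,r2:Add1,r3:1,r4:Mul1
  c5: CDB Add1=9; issue ADD r4<-Add1  regs: r0:8,r1:1,r2:9,r3:1,r4:Add1
  c6: issue SUB r0<-Add2  regs: r0:Add2,r1:1,r2:9,r3:1,r4:Add1
  c7: stall  regs: r0:Add2,r1:1,r2:9,r3:1,r4:Add1
  c8: CDB Mul1=1; stall  regs: r0:Add2,r1:1,r2:9,r3:1,r4:Add1
  c9: stall  regs: r0:Add2,r1:1,r2:9,r3:1,r4:Add1
  c10: CDB Add1=2; issue ADD r0<-Add1  regs: r0:Add1,r1:1,r2:9,r3:1,r4:2
  c11: issue MUL r1<-Mul1  regs: r0:Add1,r1:Mul1,r2:9,r3:1,r4:2
  c12: CDB Add1=4; issue ADD r0<-Add1  regs: r0:Add1,r1:Mul1,r2:9,r3:1,r4:2
  c13: CDB Add2=6  regs: r0:Add1,r1:Mul1,r2:9,r3:1,r4:2

STATUS = VALUE 2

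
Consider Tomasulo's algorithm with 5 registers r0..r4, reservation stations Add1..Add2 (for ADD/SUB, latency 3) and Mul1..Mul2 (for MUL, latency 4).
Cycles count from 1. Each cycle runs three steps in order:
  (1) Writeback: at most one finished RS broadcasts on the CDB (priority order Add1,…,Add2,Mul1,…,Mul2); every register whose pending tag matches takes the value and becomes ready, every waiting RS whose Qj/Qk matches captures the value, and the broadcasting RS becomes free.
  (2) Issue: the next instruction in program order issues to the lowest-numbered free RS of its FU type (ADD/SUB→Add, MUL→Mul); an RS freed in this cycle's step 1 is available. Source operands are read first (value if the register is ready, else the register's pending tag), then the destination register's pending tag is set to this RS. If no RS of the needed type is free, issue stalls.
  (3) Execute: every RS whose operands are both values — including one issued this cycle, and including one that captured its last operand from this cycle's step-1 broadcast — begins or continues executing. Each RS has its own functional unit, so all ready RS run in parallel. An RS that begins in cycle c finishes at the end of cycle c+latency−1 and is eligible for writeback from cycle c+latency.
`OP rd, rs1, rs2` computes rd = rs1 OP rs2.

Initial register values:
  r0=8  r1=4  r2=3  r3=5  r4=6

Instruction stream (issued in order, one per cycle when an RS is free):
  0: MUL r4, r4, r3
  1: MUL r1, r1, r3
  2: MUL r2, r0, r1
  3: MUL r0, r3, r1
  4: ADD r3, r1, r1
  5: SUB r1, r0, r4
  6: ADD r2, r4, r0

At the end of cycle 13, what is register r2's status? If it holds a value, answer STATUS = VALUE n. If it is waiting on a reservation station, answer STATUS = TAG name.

c1: issue MUL r4<-Mul1 | r0:8,r1:4,r2:3,r3:5,r4:Mul1
c2: issue MUL r1<-Mul2 | r0:8,r1:Mul2,r2:3,r3:5,r4:Mul1
c3: stall | r0:8,r1:Mul2,r2:3,r3:5,r4:Mul1
c4: stall | r0:8,r1:Mul2,r2:3,r3:5,r4:Mul1
c5: CDB Mul1=30; issue MUL r2<-Mul1 | r0:8,r1:Mul2,r2:Mul1,r3:5,r4:30
c6: CDB Mul2=20; issue MUL r0<-Mul2 | r0:Mul2,r1:20,r2:Mul1,r3:5,r4:30
c7: issue ADD r3<-Add1 | r0:Mul2,r1:20,r2:Mul1,r3:Add1,r4:30
c8: issue SUB r1<-Add2 | r0:Mul2,r1:Add2,r2:Mul1,r3:Add1,r4:30
c9: stall | r0:Mul2,r1:Add2,r2:Mul1,r3:Add1,r4:30
c10: CDB Add1=40; issue ADD r2<-Add1 | r0:Mul2,r1:Add2,r2:Add1,r3:40,r4:30
c11: CDB Mul1=160 | r0:Mul2,r1:Add2,r2:Add1,r3:40,r4:30
c12: CDB Mul2=100 | r0:100,r1:Add2,r2:Add1,r3:40,r4:30
c13: - | r0:100,r1:Add2,r2:Add1,r3:40,r4:30

STATUS = TAG Add1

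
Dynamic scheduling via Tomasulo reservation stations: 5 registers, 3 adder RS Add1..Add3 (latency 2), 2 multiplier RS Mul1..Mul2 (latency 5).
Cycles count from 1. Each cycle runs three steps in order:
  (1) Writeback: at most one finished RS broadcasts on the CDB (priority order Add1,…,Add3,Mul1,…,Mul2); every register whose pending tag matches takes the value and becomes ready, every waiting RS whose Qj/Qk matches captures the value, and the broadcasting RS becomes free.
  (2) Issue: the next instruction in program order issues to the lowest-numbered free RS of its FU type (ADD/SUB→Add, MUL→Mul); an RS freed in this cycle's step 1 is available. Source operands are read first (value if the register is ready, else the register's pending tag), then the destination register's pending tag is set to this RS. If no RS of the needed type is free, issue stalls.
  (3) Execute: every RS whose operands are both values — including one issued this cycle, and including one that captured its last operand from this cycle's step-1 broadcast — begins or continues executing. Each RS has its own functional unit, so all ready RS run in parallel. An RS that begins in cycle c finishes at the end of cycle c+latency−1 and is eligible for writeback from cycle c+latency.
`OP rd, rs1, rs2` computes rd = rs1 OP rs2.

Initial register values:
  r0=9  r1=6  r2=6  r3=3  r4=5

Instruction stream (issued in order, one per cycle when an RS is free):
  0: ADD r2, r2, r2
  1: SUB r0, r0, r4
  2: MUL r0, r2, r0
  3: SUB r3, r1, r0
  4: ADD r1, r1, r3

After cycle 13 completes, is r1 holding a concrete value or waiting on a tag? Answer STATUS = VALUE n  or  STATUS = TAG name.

STATUS = VALUE -36

cycle 1: issue ADD r2<-Add1 // r0:9,r1:6,r2:Add1,r3:3,r4:5
cycle 2: issue SUB r0<-Add2 // r0:Add2,r1:6,r2:Add1,r3:3,r4:5
cycle 3: CDB Add1=12; issue MUL r0<-Mul1 // r0:Mul1,r1:6,r2:12,r3:3,r4:5
cycle 4: CDB Add2=4; issue SUB r3<-Add1 // r0:Mul1,r1:6,r2:12,r3:Add1,r4:5
cycle 5: issue ADD r1<-Add2 // r0:Mul1,r1:Add2,r2:12,r3:Add1,r4:5
cycle 6: - // r0:Mul1,r1:Add2,r2:12,r3:Add1,r4:5
cycle 7: - // r0:Mul1,r1:Add2,r2:12,r3:Add1,r4:5
cycle 8: - // r0:Mul1,r1:Add2,r2:12,r3:Add1,r4:5
cycle 9: CDB Mul1=48 // r0:48,r1:Add2,r2:12,r3:Add1,r4:5
cycle 10: - // r0:48,r1:Add2,r2:12,r3:Add1,r4:5
cycle 11: CDB Add1=-42 // r0:48,r1:Add2,r2:12,r3:-42,r4:5
cycle 12: - // r0:48,r1:Add2,r2:12,r3:-42,r4:5
cycle 13: CDB Add2=-36 // r0:48,r1:-36,r2:12,r3:-42,r4:5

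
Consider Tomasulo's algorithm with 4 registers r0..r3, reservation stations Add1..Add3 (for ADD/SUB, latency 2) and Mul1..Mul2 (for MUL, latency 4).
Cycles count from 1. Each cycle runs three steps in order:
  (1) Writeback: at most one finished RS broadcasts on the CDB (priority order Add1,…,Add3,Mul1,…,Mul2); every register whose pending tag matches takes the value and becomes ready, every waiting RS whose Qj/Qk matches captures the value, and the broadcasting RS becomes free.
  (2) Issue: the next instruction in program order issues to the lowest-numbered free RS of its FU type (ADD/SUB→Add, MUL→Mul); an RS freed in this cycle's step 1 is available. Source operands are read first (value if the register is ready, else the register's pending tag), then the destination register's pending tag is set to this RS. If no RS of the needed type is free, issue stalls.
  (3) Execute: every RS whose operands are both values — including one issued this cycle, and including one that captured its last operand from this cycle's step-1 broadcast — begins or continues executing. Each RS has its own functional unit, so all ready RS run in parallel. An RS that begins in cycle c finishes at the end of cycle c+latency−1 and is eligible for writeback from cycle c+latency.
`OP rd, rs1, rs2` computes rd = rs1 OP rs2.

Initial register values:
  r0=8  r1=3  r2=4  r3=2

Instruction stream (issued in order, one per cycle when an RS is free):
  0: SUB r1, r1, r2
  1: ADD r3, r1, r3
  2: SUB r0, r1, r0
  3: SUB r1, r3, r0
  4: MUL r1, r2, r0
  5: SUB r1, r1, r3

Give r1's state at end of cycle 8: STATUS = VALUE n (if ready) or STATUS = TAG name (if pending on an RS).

c1: issue SUB r1<-Add1 | r0:8,r1:Add1,r2:4,r3:2
c2: issue ADD r3<-Add2 | r0:8,r1:Add1,r2:4,r3:Add2
c3: CDB Add1=-1; issue SUB r0<-Add1 | r0:Add1,r1:-1,r2:4,r3:Add2
c4: issue SUB r1<-Add3 | r0:Add1,r1:Add3,r2:4,r3:Add2
c5: CDB Add1=-9; issue MUL r1<-Mul1 | r0:-9,r1:Mul1,r2:4,r3:Add2
c6: CDB Add2=1; issue SUB r1<-Add1 | r0:-9,r1:Add1,r2:4,r3:1
c7: - | r0:-9,r1:Add1,r2:4,r3:1
c8: CDB Add3=10 | r0:-9,r1:Add1,r2:4,r3:1

STATUS = TAG Add1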